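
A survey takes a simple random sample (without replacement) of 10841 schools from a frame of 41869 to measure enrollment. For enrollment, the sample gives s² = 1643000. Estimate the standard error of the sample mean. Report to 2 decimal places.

Under SRS without replacement, Var(ȳ) = (1 − f)·s²/n with f = n/N = 10841/41869 = 0.25892665.
Var(ȳ) = (1 − 0.25892665)·1643000/10841 = 0.74107335·151.55428 = 112.31284.
SE(ȳ) = √(112.31284) = 10.60.

10.60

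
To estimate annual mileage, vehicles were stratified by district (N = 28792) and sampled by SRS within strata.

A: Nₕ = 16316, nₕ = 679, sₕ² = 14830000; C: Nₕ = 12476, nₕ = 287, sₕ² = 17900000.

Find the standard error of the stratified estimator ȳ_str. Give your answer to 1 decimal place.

134.8

Var(ȳ_str) = Σₕ Wₕ²(1 − fₕ)sₕ²/nₕ with Wₕ = Nₕ/N, N = 28792.
A: Wₕ = 0.56668519; term = 0.56668519²·(1 − 0.04161559)·14830000/679 = 6721.9433.
C: Wₕ = 0.43331481; term = 0.43331481²·(1 − 0.02300417)·17900000/287 = 11441.182.
Sum = 18163.125.
SE = √(18163.125) = 134.8.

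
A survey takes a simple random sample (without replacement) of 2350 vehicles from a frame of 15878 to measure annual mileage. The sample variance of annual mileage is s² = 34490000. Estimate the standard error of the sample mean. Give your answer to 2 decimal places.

111.82

Under SRS without replacement, Var(ȳ) = (1 − f)·s²/n with f = n/N = 2350/15878 = 0.14800353.
Var(ȳ) = (1 − 0.14800353)·34490000/2350 = 0.85199647·14676.596 = 12504.408.
SE(ȳ) = √(12504.408) = 111.82.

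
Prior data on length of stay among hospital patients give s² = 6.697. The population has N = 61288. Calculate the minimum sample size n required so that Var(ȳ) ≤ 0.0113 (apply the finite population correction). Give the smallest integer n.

587

Without fpc, n₀ = s²/D = 6.697/0.0113 = 592.6549.
With fpc, (1 − n/N)·s²/n ≤ D requires n ≥ n₀/(1 + n₀/N) = 592.6549/(1 + 592.6549/61288) = 586.9788.
Rounding up, n = 587.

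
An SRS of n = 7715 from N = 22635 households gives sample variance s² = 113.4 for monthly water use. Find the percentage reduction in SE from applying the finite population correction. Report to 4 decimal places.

f = n/N = 7715/22635 = 0.34084383.
SE_no-fpc = √(s²/n) = 0.12123794; SE_fpc = √((1−f)s²/n) = 0.098431187.
Ratio = √(1−f) = 0.81188434. Reduction = 100·(1 − 0.81188434) = 18.8116%.

18.8116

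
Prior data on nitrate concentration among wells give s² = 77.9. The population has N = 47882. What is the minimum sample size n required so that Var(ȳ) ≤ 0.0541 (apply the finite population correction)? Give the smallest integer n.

Without fpc, n₀ = s²/D = 77.9/0.0541 = 1439.9261.
With fpc, (1 − n/N)·s²/n ≤ D requires n ≥ n₀/(1 + n₀/N) = 1439.9261/(1 + 1439.9261/47882) = 1397.8883.
Rounding up, n = 1398.

1398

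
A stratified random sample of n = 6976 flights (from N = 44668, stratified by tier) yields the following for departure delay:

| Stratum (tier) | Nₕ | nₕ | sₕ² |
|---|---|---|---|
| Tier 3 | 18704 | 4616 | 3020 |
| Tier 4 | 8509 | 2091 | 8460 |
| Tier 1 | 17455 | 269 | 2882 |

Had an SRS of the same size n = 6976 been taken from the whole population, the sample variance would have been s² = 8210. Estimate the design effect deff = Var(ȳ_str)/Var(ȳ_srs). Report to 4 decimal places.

Var(ȳ_str) = Σ Wₕ²(1−fₕ)sₕ²/nₕ with Wₕ = Nₕ/44668:
  Tier 3: (18704/44668)²·(1−4616/18704)·3020/4616 = 0.086403625
  Tier 4: (8509/44668)²·(1−2091/8509)·8460/2091 = 0.11073924
  Tier 1: (17455/44668)²·(1−269/17455)·2882/269 = 1.6108064
  → Var(ȳ_str) = 1.8079493.
Var(ȳ_srs) = (1 − 6976/44668)·8210/6976 = 0.99309172.
deff = 1.8079493 / 0.99309172 = 1.8205.

1.8205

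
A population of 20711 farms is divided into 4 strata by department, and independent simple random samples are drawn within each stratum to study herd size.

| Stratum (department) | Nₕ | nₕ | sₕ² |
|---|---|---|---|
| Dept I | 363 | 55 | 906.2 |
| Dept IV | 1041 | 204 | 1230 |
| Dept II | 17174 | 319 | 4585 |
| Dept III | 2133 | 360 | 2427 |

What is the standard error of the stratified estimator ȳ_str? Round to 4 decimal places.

3.1266

Var(ȳ_str) = Σₕ Wₕ²(1 − fₕ)sₕ²/nₕ with Wₕ = Nₕ/N, N = 20711.
Dept I: Wₕ = 0.01752692; term = 0.01752692²·(1 − 0.15151515)·906.2/55 = 0.0042945392.
Dept IV: Wₕ = 0.05026315; term = 0.05026315²·(1 − 0.19596542)·1230/204 = 0.012247544.
Dept II: Wₕ = 0.82922119; term = 0.82922119²·(1 − 0.01857459)·4585/319 = 9.6994417.
Dept III: Wₕ = 0.10298875; term = 0.10298875²·(1 − 0.16877637)·2427/360 = 0.059438074.
Sum = 9.7754219.
SE = √(9.7754219) = 3.1266.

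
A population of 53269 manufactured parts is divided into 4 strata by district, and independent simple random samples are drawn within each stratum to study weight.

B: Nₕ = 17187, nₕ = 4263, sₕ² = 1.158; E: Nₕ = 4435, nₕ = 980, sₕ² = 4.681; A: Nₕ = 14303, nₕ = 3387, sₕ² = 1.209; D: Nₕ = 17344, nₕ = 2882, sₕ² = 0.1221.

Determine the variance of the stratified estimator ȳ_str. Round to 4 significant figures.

Var(ȳ_str) = Σₕ Wₕ²(1 − fₕ)sₕ²/nₕ with Wₕ = Nₕ/N, N = 53269.
B: Wₕ = 0.32264544; term = 0.32264544²·(1 − 0.24803631)·1.158/4263 = 2.1263814 × 10^-5.
E: Wₕ = 0.08325668; term = 0.08325668²·(1 − 0.22096956)·4.681/980 = 2.5793196 × 10^-5.
A: Wₕ = 0.26850513; term = 0.26850513²·(1 − 0.23680347)·1.209/3387 = 1.9640506 × 10^-5.
D: Wₕ = 0.32559275; term = 0.32559275²·(1 − 0.16616697)·0.1221/2882 = 3.7449862 × 10^-6.
Sum = 7.0442502 × 10^-5.

7.044 × 10^-5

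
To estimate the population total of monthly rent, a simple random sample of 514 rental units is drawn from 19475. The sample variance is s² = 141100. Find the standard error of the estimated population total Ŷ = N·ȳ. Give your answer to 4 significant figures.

Var(Ŷ) = N²·Var(ȳ) = N²·(1 − n/N)·s²/n.
f = 514/19475 = 0.02639281; Var(ȳ) = 0.97360719·141100/514 = 267.26843.
Var(Ŷ) = 19475² · 267.26843 = 1.013684 × 10^11.
SE(Ŷ) = √(1.013684 × 10^11) = 318400.

318400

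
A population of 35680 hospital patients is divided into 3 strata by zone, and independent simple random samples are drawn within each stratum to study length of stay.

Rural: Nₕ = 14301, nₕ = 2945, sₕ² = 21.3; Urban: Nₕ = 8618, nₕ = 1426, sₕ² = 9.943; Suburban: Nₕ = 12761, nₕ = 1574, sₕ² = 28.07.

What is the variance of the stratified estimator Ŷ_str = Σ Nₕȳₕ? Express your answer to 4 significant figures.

Var(Ŷ_str) = Σₕ Nₕ²(1 − fₕ)sₕ²/nₕ.
Rural: 14301²·(1 − 2945/14301)·21.3/2945 = 1.1745894 × 10^6.
Urban: 8618²·(1 − 1426/8618)·9.943/1426 = 432169.47.
Suburban: 12761²·(1 − 1574/12761)·28.07/1574 = 2.5458689 × 10^6.
Sum = 4.1526278 × 10^6.

4.153 × 10^6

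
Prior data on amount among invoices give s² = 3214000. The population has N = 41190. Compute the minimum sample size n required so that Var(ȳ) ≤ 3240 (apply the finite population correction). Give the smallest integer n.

969

Without fpc, n₀ = s²/D = 3214000/3240 = 991.9753.
With fpc, (1 − n/N)·s²/n ≤ D requires n ≥ n₀/(1 + n₀/N) = 991.9753/(1 + 991.9753/41190) = 968.6474.
Rounding up, n = 969.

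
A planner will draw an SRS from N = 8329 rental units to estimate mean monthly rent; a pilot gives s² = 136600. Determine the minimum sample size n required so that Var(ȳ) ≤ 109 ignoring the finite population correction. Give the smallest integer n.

1254

Without fpc, n₀ = s²/D = 136600/109 = 1253.2110.
Rounding up, n = 1254.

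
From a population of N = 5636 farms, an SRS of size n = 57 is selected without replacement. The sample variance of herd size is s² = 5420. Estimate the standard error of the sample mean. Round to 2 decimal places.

Under SRS without replacement, Var(ȳ) = (1 − f)·s²/n with f = n/N = 57/5636 = 0.01011356.
Var(ȳ) = (1 − 0.01011356)·5420/57 = 0.98988644·95.087719 = 94.126044.
SE(ȳ) = √(94.126044) = 9.70.

9.70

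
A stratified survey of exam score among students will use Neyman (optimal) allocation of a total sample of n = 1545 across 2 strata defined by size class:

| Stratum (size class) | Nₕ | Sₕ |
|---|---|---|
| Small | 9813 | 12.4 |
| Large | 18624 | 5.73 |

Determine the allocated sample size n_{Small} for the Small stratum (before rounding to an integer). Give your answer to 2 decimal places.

823.12

Neyman allocation: nₕ = n·NₕSₕ / Σⱼ NⱼSⱼ.
Σ NⱼSⱼ = 9813·12.4 + 18624·5.73 = 228396.72.
n_{Small} = 1545·9813·12.4 / 228396.72 = 823.12.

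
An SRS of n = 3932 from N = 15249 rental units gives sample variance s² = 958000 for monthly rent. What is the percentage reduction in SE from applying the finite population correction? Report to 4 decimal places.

13.8520

f = n/N = 3932/15249 = 0.25785297.
SE_no-fpc = √(s²/n) = 15.609033; SE_fpc = √((1−f)s²/n) = 13.446863.
Ratio = √(1−f) = 0.86147956. Reduction = 100·(1 − 0.86147956) = 13.8520%.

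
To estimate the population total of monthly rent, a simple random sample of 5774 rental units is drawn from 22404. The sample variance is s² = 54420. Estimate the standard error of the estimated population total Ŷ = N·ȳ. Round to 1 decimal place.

59258.4

Var(Ŷ) = N²·Var(ȳ) = N²·(1 − n/N)·s²/n.
f = 5774/22404 = 0.25772184; Var(ȳ) = 0.74227816·54420/5774 = 6.9959781.
Var(Ŷ) = 22404² · 6.9959781 = 3.5115558 × 10^9.
SE(Ŷ) = √(3.5115558 × 10^9) = 59258.4.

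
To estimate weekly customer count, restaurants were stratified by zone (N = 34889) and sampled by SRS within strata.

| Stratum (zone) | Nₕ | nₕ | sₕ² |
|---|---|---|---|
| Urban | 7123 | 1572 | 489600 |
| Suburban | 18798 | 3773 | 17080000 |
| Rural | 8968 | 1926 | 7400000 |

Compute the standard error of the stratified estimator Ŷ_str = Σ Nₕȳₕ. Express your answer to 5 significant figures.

Var(Ŷ_str) = Σₕ Nₕ²(1 − fₕ)sₕ²/nₕ.
Urban: 7123²·(1 − 1572/7123)·489600/1572 = 1.2314677 × 10^10.
Suburban: 18798²·(1 − 3773/18798)·17080000/3773 = 1.2785779 × 10^12.
Rural: 8968²·(1 − 1926/8968)·7400000/1926 = 2.426426 × 10^11.
Sum = 1.5335352 × 10^12.
SE = √(1.5335352 × 10^12) = 1.2384 × 10^6.

1.2384 × 10^6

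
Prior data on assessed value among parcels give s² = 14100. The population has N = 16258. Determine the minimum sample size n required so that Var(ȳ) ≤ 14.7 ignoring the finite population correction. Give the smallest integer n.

Without fpc, n₀ = s²/D = 14100/14.7 = 959.1837.
Rounding up, n = 960.

960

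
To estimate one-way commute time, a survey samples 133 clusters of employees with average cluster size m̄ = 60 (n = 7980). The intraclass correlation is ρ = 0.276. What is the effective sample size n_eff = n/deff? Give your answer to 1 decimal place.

461.7

deff = 1 + (60 − 1)·0.276 = 1 + 16.284 = 17.284.
n_eff = 7980 / 17.284 = 461.7.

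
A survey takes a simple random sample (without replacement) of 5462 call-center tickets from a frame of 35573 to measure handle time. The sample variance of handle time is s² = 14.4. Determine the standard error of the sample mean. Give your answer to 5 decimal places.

0.04724

Under SRS without replacement, Var(ȳ) = (1 − f)·s²/n with f = n/N = 5462/35573 = 0.15354342.
Var(ȳ) = (1 − 0.15354342)·14.4/5462 = 0.84645658·0.0026363969 = 0.0022315955.
SE(ȳ) = √(0.0022315955) = 0.04724.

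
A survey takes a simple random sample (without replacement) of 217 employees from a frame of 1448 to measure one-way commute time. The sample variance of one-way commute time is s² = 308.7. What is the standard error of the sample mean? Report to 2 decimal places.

Under SRS without replacement, Var(ȳ) = (1 − f)·s²/n with f = n/N = 217/1448 = 0.14986188.
Var(ȳ) = (1 − 0.14986188)·308.7/217 = 0.85013812·1.4225806 = 1.20939.
SE(ȳ) = √(1.20939) = 1.10.

1.10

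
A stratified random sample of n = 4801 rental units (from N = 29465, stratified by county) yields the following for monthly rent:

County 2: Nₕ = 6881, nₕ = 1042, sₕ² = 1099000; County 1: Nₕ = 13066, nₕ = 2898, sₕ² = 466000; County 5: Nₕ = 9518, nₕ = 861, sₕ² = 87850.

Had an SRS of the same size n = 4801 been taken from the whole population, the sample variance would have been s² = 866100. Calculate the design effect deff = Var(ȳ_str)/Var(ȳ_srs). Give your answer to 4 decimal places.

0.5503

Var(ȳ_str) = Σ Wₕ²(1−fₕ)sₕ²/nₕ with Wₕ = Nₕ/29465:
  County 2: (6881/29465)²·(1−1042/6881)·1099000/1042 = 48.80981
  County 1: (13066/29465)²·(1−2898/13066)·466000/2898 = 24.606669
  County 5: (9518/29465)²·(1−861/9518)·87850/861 = 9.6836446
  → Var(ȳ_str) = 83.100124.
Var(ȳ_srs) = (1 − 4801/29465)·866100/4801 = 151.00572.
deff = 83.100124 / 151.00572 = 0.5503.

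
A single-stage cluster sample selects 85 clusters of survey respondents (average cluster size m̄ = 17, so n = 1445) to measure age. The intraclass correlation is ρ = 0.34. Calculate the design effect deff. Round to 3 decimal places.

deff = 1 + (17 − 1)·0.34 = 1 + 5.44 = 6.44.

6.440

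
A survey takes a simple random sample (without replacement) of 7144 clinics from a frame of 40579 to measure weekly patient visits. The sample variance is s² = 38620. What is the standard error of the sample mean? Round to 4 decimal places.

2.1105

Under SRS without replacement, Var(ȳ) = (1 − f)·s²/n with f = n/N = 7144/40579 = 0.17605165.
Var(ȳ) = (1 − 0.17605165)·38620/7144 = 0.82394835·5.4059351 = 4.4542113.
SE(ȳ) = √(4.4542113) = 2.1105.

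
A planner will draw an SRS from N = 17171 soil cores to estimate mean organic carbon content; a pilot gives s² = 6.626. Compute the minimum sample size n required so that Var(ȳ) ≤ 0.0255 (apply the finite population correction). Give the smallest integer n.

256

Without fpc, n₀ = s²/D = 6.626/0.0255 = 259.8431.
With fpc, (1 − n/N)·s²/n ≤ D requires n ≥ n₀/(1 + n₀/N) = 259.8431/(1 + 259.8431/17171) = 255.9696.
Rounding up, n = 256.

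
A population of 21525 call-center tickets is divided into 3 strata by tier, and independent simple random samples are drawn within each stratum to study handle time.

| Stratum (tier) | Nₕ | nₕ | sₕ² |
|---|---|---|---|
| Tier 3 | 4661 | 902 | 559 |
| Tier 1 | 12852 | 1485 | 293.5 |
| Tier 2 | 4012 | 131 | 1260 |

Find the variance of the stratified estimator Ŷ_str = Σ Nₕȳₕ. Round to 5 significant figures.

1.8949 × 10^8

Var(Ŷ_str) = Σₕ Nₕ²(1 − fₕ)sₕ²/nₕ.
Tier 3: 4661²·(1 − 902/4661)·559/902 = 1.0858172 × 10^7.
Tier 1: 12852²·(1 − 1485/12852)·293.5/1485 = 2.887342 × 10^7.
Tier 2: 4012²·(1 − 131/4012)·1260/131 = 1.4976275 × 10^8.
Sum = 1.8949434 × 10^8.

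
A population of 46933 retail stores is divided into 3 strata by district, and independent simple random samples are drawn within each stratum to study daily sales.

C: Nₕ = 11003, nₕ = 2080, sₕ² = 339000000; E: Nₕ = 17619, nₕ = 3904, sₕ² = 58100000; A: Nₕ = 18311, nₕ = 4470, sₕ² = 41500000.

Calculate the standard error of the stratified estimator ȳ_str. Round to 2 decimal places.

Var(ȳ_str) = Σₕ Wₕ²(1 − fₕ)sₕ²/nₕ with Wₕ = Nₕ/N, N = 46933.
C: Wₕ = 0.23444059; term = 0.23444059²·(1 − 0.18903935)·339000000/2080 = 7264.4333.
E: Wₕ = 0.37540750; term = 0.37540750²·(1 − 0.22157898)·58100000/3904 = 1632.6262.
A: Wₕ = 0.39015192; term = 0.39015192²·(1 − 0.24411556)·41500000/4470 = 1068.2268.
Sum = 9965.2863.
SE = √(9965.2863) = 99.83.

99.83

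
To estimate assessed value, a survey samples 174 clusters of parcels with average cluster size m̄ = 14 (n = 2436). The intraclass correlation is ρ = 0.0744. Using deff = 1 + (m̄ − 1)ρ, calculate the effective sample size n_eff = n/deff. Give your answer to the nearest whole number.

1238

deff = 1 + (14 − 1)·0.0744 = 1 + 0.9672 = 1.9672.
n_eff = 2436 / 1.9672 = 1238.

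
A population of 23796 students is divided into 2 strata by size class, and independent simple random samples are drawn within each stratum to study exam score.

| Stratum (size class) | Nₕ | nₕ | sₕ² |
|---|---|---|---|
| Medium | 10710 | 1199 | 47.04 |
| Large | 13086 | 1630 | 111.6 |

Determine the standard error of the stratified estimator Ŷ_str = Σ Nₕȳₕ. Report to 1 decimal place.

3776.3

Var(Ŷ_str) = Σₕ Nₕ²(1 − fₕ)sₕ²/nₕ.
Medium: 10710²·(1 − 1199/10710)·47.04/1199 = 3.9963524 × 10^6.
Large: 13086²·(1 − 1630/13086)·111.6/1630 = 1.0263997 × 10^7.
Sum = 1.4260349 × 10^7.
SE = √(1.4260349 × 10^7) = 3776.3.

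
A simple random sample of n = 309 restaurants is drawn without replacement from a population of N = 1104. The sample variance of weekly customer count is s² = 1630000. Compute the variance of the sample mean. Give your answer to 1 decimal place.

Under SRS without replacement, Var(ȳ) = (1 − f)·s²/n with f = n/N = 309/1104 = 0.27989130.
Var(ȳ) = (1 − 0.27989130)·1630000/309 = 0.72010870·5275.0809 = 3798.6316.

3798.6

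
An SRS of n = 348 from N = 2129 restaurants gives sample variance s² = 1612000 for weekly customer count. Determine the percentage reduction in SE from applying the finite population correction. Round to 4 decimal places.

8.5373

f = n/N = 348/2129 = 0.16345702.
SE_no-fpc = √(s²/n) = 68.060149; SE_fpc = √((1−f)s²/n) = 62.249666.
Ratio = √(1−f) = 0.91462723. Reduction = 100·(1 − 0.91462723) = 8.5373%.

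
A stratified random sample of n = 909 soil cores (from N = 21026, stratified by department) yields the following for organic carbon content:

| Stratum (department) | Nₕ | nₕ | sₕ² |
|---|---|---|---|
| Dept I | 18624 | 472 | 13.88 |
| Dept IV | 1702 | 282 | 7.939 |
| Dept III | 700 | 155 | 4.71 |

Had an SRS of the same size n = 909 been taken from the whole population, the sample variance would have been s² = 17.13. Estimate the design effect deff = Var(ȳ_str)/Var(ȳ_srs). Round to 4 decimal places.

1.2572

Var(ȳ_str) = Σ Wₕ²(1−fₕ)sₕ²/nₕ with Wₕ = Nₕ/21026:
  Dept I: (18624/21026)²·(1−472/18624)·13.88/472 = 0.022487004
  Dept IV: (1702/21026)²·(1−282/1702)·7.939/282 = 1.5390448 × 10^-4
  Dept III: (700/21026)²·(1−155/700)·4.71/155 = 2.6222279 × 10^-5
  → Var(ȳ_str) = 0.022667131.
Var(ȳ_srs) = (1 − 909/21026)·17.13/909 = 0.018030179.
deff = 0.022667131 / 0.018030179 = 1.2572.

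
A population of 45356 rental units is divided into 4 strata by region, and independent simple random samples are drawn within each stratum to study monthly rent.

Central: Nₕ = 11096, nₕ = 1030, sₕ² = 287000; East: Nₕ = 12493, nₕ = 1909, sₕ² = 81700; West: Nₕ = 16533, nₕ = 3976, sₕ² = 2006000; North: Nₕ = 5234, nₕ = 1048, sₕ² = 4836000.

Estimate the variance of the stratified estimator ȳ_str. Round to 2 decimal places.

117.94

Var(ȳ_str) = Σₕ Wₕ²(1 − fₕ)sₕ²/nₕ with Wₕ = Nₕ/N, N = 45356.
Central: Wₕ = 0.24464238; term = 0.24464238²·(1 − 0.09282624)·287000/1030 = 15.128593.
East: Wₕ = 0.27544316; term = 0.27544316²·(1 − 0.15280557)·81700/1909 = 2.7508265.
West: Wₕ = 0.36451627; term = 0.36451627²·(1 − 0.24048872)·2006000/3976 = 50.915806.
North: Wₕ = 0.11539818; term = 0.11539818²·(1 − 0.20022927)·4836000/1048 = 49.146032.
Sum = 117.94126.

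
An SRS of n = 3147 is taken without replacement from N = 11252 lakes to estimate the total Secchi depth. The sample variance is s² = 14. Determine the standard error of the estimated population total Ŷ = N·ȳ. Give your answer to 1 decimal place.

637.0

Var(Ŷ) = N²·Var(ȳ) = N²·(1 − n/N)·s²/n.
f = 3147/11252 = 0.27968361; Var(ȳ) = 0.72031639·14/3147 = 0.003204458.
Var(Ŷ) = 11252² · 0.003204458 = 405708.43.
SE(Ŷ) = √(405708.43) = 637.0.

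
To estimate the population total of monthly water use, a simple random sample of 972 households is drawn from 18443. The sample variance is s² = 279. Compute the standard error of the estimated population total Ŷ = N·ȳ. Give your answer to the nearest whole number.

9617

Var(Ŷ) = N²·Var(ȳ) = N²·(1 − n/N)·s²/n.
f = 972/18443 = 0.05270292; Var(ȳ) = 0.94729708·279/972 = 0.27190935.
Var(Ŷ) = 18443² · 0.27190935 = 9.2488402 × 10^7.
SE(Ŷ) = √(9.2488402 × 10^7) = 9617.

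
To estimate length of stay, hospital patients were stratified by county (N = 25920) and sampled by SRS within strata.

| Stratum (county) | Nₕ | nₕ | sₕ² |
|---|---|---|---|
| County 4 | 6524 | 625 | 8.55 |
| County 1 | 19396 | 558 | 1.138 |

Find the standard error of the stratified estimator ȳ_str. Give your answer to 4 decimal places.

0.0435

Var(ȳ_str) = Σₕ Wₕ²(1 − fₕ)sₕ²/nₕ with Wₕ = Nₕ/N, N = 25920.
County 4: Wₕ = 0.25169753; term = 0.25169753²·(1 − 0.09580012)·8.55/625 = 7.836253 × 10^-4.
County 1: Wₕ = 0.74830247; term = 0.74830247²·(1 − 0.02876882)·1.138/558 = 0.0011091366.
Sum = 0.0018927619.
SE = √(0.0018927619) = 0.0435.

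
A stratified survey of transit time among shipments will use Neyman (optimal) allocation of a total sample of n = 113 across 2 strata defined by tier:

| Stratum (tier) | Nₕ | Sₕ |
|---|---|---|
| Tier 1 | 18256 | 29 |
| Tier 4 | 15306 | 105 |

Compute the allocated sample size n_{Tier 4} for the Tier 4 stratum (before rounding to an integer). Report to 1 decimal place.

Neyman allocation: nₕ = n·NₕSₕ / Σⱼ NⱼSⱼ.
Σ NⱼSⱼ = 18256·29 + 15306·105 = 2.136554 × 10^6.
n_{Tier 4} = 113·15306·105 / (2.136554 × 10^6) = 85.0.

85.0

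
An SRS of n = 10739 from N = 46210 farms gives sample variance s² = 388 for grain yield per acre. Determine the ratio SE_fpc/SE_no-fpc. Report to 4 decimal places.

0.8761

f = n/N = 10739/46210 = 0.23239559.
SE_no-fpc = √(s²/n) = 0.19007891; SE_fpc = √((1−f)s²/n) = 0.16653391.
Ratio = √(1−f) = 0.87613036.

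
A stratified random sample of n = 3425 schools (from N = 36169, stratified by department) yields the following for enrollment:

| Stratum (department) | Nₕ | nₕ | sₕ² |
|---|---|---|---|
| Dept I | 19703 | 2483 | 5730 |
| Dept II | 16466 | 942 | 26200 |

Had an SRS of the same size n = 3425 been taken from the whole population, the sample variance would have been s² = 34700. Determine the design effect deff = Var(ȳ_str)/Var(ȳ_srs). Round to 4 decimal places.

Var(ȳ_str) = Σ Wₕ²(1−fₕ)sₕ²/nₕ with Wₕ = Nₕ/36169:
  Dept I: (19703/36169)²·(1−2483/19703)·5730/2483 = 0.59850861
  Dept II: (16466/36169)²·(1−942/16466)·26200/942 = 5.4346193
  → Var(ȳ_str) = 6.0331279.
Var(ȳ_srs) = (1 − 3425/36169)·34700/3425 = 9.1720018.
deff = 6.0331279 / 9.1720018 = 0.6578.

0.6578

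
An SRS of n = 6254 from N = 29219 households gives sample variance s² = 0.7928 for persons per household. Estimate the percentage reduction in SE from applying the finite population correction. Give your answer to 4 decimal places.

f = n/N = 6254/29219 = 0.21403881.
SE_no-fpc = √(s²/n) = 0.011259079; SE_fpc = √((1−f)s²/n) = 0.0099816752.
Ratio = √(1−f) = 0.88654452. Reduction = 100·(1 − 0.88654452) = 11.3455%.

11.3455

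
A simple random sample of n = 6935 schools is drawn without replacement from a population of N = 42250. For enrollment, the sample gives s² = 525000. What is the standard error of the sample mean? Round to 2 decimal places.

Under SRS without replacement, Var(ȳ) = (1 − f)·s²/n with f = n/N = 6935/42250 = 0.16414201.
Var(ȳ) = (1 − 0.16414201)·525000/6935 = 0.83585799·75.702956 = 63.276921.
SE(ȳ) = √(63.276921) = 7.95.

7.95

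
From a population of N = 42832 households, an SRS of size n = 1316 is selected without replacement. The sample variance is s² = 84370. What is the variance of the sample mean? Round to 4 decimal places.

62.1412

Under SRS without replacement, Var(ȳ) = (1 − f)·s²/n with f = n/N = 1316/42832 = 0.03072469.
Var(ȳ) = (1 − 0.03072469)·84370/1316 = 0.96927531·64.110942 = 62.141153.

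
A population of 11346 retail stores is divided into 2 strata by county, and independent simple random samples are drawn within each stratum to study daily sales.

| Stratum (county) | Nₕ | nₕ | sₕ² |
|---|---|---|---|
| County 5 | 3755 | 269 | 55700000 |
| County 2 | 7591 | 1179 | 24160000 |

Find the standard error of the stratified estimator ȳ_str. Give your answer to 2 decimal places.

Var(ȳ_str) = Σₕ Wₕ²(1 − fₕ)sₕ²/nₕ with Wₕ = Nₕ/N, N = 11346.
County 5: Wₕ = 0.33095364; term = 0.33095364²·(1 − 0.07163782)·55700000/269 = 21054.973.
County 2: Wₕ = 0.66904636; term = 0.66904636²·(1 − 0.15531551)·24160000/1179 = 7748.0082.
Sum = 28802.981.
SE = √(28802.981) = 169.71.

169.71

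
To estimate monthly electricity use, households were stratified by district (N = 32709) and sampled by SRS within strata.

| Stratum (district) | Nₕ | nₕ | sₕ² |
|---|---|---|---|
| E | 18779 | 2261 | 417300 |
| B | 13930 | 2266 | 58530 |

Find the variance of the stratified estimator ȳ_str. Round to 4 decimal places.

Var(ȳ_str) = Σₕ Wₕ²(1 − fₕ)sₕ²/nₕ with Wₕ = Nₕ/N, N = 32709.
E: Wₕ = 0.57412333; term = 0.57412333²·(1 − 0.12040045)·417300/2261 = 53.511018.
B: Wₕ = 0.42587667; term = 0.42587667²·(1 − 0.16267050)·58530/2266 = 3.9226785.
Sum = 57.433697.

57.4337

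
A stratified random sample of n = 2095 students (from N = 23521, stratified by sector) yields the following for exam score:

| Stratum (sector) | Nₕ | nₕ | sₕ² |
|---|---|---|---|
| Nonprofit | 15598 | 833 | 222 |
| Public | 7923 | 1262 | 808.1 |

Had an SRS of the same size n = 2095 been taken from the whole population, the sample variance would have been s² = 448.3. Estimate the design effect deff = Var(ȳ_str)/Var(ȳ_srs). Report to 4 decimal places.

Var(ȳ_str) = Σ Wₕ²(1−fₕ)sₕ²/nₕ with Wₕ = Nₕ/23521:
  Nonprofit: (15598/23521)²·(1−833/15598)·222/833 = 0.11094271
  Public: (7923/23521)²·(1−1262/7923)·808.1/1262 = 0.061083411
  → Var(ȳ_str) = 0.17202612.
Var(ȳ_srs) = (1 − 2095/23521)·448.3/2095 = 0.19492612.
deff = 0.17202612 / 0.19492612 = 0.8825.

0.8825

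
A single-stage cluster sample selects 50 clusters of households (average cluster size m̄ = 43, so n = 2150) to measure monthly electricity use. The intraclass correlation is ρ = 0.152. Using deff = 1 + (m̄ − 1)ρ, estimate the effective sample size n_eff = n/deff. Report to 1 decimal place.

291.2

deff = 1 + (43 − 1)·0.152 = 1 + 6.384 = 7.384.
n_eff = 2150 / 7.384 = 291.2.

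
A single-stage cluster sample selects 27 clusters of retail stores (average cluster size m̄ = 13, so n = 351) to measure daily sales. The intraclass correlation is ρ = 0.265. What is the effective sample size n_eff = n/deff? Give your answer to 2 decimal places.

83.97

deff = 1 + (13 − 1)·0.265 = 1 + 3.18 = 4.18.
n_eff = 351 / 4.18 = 83.97.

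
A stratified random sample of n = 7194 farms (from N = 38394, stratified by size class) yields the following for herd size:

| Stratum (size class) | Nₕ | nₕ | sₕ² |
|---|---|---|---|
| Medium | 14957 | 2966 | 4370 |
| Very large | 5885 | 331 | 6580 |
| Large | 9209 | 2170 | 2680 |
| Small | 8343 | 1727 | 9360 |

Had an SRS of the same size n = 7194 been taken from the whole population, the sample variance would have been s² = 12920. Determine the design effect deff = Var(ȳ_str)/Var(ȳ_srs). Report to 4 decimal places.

Var(ȳ_str) = Σ Wₕ²(1−fₕ)sₕ²/nₕ with Wₕ = Nₕ/38394:
  Medium: (14957/38394)²·(1−2966/14957)·4370/2966 = 0.17926003
  Very large: (5885/38394)²·(1−331/5885)·6580/331 = 0.44078167
  Large: (9209/38394)²·(1−2170/9209)·2680/2170 = 0.054308996
  Small: (8343/38394)²·(1−1727/8343)·9360/1727 = 0.20294321
  → Var(ȳ_str) = 0.87729391.
Var(ȳ_srs) = (1 − 7194/38394)·12920/7194 = 1.4594301.
deff = 0.87729391 / 1.4594301 = 0.6011.

0.6011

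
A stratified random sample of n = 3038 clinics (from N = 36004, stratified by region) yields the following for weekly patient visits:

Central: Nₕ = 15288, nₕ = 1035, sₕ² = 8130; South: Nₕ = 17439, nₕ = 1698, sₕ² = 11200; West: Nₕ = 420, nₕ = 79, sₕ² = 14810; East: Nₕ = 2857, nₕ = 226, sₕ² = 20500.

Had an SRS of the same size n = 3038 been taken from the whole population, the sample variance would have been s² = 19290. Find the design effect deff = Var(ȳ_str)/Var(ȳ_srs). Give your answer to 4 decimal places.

Var(ȳ_str) = Σ Wₕ²(1−fₕ)sₕ²/nₕ with Wₕ = Nₕ/36004:
  Central: (15288/36004)²·(1−1035/15288)·8130/1035 = 1.3204004
  South: (17439/36004)²·(1−1698/17439)·11200/1698 = 1.3967952
  West: (420/36004)²·(1−79/420)·14810/79 = 0.020712386
  East: (2857/36004)²·(1−226/2857)·20500/226 = 0.52598699
  → Var(ȳ_str) = 3.263895.
Var(ȳ_srs) = (1 − 3038/36004)·19290/3038 = 5.8137983.
deff = 3.263895 / 5.8137983 = 0.5614.

0.5614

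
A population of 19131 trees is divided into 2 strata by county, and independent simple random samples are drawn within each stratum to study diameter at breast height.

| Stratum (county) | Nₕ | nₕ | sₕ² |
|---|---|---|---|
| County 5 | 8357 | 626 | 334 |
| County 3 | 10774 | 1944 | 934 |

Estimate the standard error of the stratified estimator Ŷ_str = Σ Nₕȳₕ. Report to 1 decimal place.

Var(Ŷ_str) = Σₕ Nₕ²(1 − fₕ)sₕ²/nₕ.
County 5: 8357²·(1 − 626/8357)·334/626 = 3.4471343 × 10^7.
County 3: 10774²·(1 − 1944/10774)·934/1944 = 4.5707587 × 10^7.
Sum = 8.017893 × 10^7.
SE = √(8.017893 × 10^7) = 8954.3.

8954.3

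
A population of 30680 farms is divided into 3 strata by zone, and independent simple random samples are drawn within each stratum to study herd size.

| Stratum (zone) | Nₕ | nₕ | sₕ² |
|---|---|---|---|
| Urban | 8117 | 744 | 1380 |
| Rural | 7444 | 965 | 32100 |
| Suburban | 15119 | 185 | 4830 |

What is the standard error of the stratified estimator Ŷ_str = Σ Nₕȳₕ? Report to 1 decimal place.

Var(Ŷ_str) = Σₕ Nₕ²(1 − fₕ)sₕ²/nₕ.
Urban: 8117²·(1 − 744/8117)·1380/744 = 1.1100587 × 10^8.
Rural: 7444²·(1 − 965/7444)·32100/965 = 1.6043239 × 10^9.
Suburban: 15119²·(1 − 185/15119)·4830/185 = 5.8948752 × 10^9.
Sum = 7.610205 × 10^9.
SE = √(7.610205 × 10^9) = 87236.5.

87236.5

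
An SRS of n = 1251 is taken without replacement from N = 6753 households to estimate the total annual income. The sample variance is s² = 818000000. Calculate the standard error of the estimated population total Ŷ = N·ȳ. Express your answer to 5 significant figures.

Var(Ŷ) = N²·Var(ȳ) = N²·(1 − n/N)·s²/n.
f = 1251/6753 = 0.18525100; Var(ȳ) = 0.81474900·818000000/1251 = 532745.55.
Var(Ŷ) = 6753² · 532745.55 = 2.42948 × 10^13.
SE(Ŷ) = √(2.42948 × 10^13) = 4.9290 × 10^6.

4.9290 × 10^6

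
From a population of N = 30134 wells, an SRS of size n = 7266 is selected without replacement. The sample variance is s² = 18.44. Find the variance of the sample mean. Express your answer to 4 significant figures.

Under SRS without replacement, Var(ȳ) = (1 − f)·s²/n with f = n/N = 7266/30134 = 0.24112298.
Var(ȳ) = (1 − 0.24112298)·18.44/7266 = 0.75887702·0.0025378475 = 0.0019259141.

0.001926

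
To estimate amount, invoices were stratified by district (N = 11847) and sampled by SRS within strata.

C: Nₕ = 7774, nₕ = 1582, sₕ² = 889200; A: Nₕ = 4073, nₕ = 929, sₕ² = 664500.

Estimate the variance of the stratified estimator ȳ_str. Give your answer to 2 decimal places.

Var(ȳ_str) = Σₕ Wₕ²(1 − fₕ)sₕ²/nₕ with Wₕ = Nₕ/N, N = 11847.
C: Wₕ = 0.65619988; term = 0.65619988²·(1 − 0.20349884)·889200/1582 = 192.77543.
A: Wₕ = 0.34380012; term = 0.34380012²·(1 − 0.22808740)·664500/929 = 65.261859.
Sum = 258.03729.

258.04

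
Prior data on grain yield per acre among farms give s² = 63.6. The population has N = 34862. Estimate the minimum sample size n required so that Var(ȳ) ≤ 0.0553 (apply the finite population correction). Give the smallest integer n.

1114

Without fpc, n₀ = s²/D = 63.6/0.0553 = 1150.0904.
With fpc, (1 − n/N)·s²/n ≤ D requires n ≥ n₀/(1 + n₀/N) = 1150.0904/(1 + 1150.0904/34862) = 1113.3608.
Rounding up, n = 1114.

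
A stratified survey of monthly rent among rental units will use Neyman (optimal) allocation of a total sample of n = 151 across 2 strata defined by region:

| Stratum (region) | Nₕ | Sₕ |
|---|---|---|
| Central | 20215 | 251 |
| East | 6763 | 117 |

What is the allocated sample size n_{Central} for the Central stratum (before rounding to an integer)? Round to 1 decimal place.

Neyman allocation: nₕ = n·NₕSₕ / Σⱼ NⱼSⱼ.
Σ NⱼSⱼ = 20215·251 + 6763·117 = 5.865236 × 10^6.
n_{Central} = 151·20215·251 / (5.865236 × 10^6) = 130.6.

130.6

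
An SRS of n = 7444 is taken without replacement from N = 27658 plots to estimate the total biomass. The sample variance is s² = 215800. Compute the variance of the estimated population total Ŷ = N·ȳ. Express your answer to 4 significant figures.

Var(Ŷ) = N²·Var(ȳ) = N²·(1 − n/N)·s²/n.
f = 7444/27658 = 0.26914455; Var(ȳ) = 0.73085545·215800/7444 = 21.187346.
Var(Ŷ) = 27658² · 21.187346 = 1.6207577 × 10^10.

1.621 × 10^10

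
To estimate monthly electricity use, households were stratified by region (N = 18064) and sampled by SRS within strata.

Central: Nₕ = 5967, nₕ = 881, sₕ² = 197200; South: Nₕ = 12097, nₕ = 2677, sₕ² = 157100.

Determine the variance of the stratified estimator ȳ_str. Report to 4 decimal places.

Var(ȳ_str) = Σₕ Wₕ²(1 − fₕ)sₕ²/nₕ with Wₕ = Nₕ/N, N = 18064.
Central: Wₕ = 0.33032551; term = 0.33032551²·(1 − 0.14764538)·197200/881 = 20.817834.
South: Wₕ = 0.66967449; term = 0.66967449²·(1 − 0.22129454)·157100/2677 = 20.494086.
Sum = 41.31192.

41.3119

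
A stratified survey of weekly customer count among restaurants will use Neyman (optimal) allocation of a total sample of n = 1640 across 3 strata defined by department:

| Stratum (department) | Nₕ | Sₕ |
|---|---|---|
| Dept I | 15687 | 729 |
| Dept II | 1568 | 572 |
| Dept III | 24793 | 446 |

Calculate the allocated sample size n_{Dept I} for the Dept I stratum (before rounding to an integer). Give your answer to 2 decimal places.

801.81

Neyman allocation: nₕ = n·NₕSₕ / Σⱼ NⱼSⱼ.
Σ NⱼSⱼ = 15687·729 + 1568·572 + 24793·446 = 2.3390397 × 10^7.
n_{Dept I} = 1640·15687·729 / (2.3390397 × 10^7) = 801.81.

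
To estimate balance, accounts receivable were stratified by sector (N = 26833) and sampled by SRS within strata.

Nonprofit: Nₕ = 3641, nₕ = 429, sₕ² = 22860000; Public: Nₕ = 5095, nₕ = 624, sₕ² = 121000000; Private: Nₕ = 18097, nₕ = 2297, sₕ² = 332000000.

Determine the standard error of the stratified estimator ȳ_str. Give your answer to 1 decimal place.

253.8

Var(ȳ_str) = Σₕ Wₕ²(1 − fₕ)sₕ²/nₕ with Wₕ = Nₕ/N, N = 26833.
Nonprofit: Wₕ = 0.13569113; term = 0.13569113²·(1 − 0.11782477)·22860000/429 = 865.51916.
Public: Wₕ = 0.18987814; term = 0.18987814²·(1 − 0.12247301)·121000000/624 = 6134.9521.
Private: Wₕ = 0.67443074; term = 0.67443074²·(1 − 0.12692711)·332000000/2297 = 57398.732.
Sum = 64399.203.
SE = √(64399.203) = 253.8.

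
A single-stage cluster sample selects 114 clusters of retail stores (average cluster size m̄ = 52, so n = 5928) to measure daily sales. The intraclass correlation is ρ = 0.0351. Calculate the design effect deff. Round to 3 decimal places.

deff = 1 + (52 − 1)·0.0351 = 1 + 1.7901 = 2.7901.

2.790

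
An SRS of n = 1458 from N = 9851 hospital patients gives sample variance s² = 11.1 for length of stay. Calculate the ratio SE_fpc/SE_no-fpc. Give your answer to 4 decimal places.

0.9230

f = n/N = 1458/9851 = 0.14800528.
SE_no-fpc = √(s²/n) = 0.087253474; SE_fpc = √((1−f)s²/n) = 0.080538063.
Ratio = √(1−f) = 0.92303560.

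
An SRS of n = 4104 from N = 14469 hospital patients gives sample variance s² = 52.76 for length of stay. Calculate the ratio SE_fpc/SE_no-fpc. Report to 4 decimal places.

f = n/N = 4104/14469 = 0.28364089.
SE_no-fpc = √(s²/n) = 0.1133832; SE_fpc = √((1−f)s²/n) = 0.095965275.
Ratio = √(1−f) = 0.84638000.

0.8464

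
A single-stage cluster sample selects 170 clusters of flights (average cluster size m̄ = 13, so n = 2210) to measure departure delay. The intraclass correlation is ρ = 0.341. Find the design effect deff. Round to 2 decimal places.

5.09

deff = 1 + (13 − 1)·0.341 = 1 + 4.092 = 5.092.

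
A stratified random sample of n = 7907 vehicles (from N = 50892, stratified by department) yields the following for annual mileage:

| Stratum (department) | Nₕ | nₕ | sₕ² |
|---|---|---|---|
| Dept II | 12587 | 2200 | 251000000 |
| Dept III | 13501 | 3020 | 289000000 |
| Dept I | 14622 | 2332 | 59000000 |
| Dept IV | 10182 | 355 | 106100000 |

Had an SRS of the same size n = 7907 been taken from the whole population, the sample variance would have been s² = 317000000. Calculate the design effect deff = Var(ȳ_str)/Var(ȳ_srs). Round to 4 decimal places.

0.7173

Var(ȳ_str) = Σ Wₕ²(1−fₕ)sₕ²/nₕ with Wₕ = Nₕ/50892:
  Dept II: (12587/50892)²·(1−2200/12587)·251000000/2200 = 5759.2293
  Dept III: (13501/50892)²·(1−3020/13501)·289000000/3020 = 5228.3003
  Dept I: (14622/50892)²·(1−2332/14622)·59000000/2332 = 1755.4283
  Dept IV: (10182/50892)²·(1−355/10182)·106100000/355 = 11546.279
  → Var(ȳ_str) = 24289.237.
Var(ȳ_srs) = (1 − 7907/50892)·317000000/7907 = 33862.182.
deff = 24289.237 / 33862.182 = 0.7173.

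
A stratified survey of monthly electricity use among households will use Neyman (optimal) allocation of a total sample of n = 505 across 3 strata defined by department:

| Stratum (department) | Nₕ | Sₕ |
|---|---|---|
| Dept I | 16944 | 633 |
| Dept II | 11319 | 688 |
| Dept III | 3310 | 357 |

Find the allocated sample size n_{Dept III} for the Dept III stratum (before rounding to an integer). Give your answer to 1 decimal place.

Neyman allocation: nₕ = n·NₕSₕ / Σⱼ NⱼSⱼ.
Σ NⱼSⱼ = 16944·633 + 11319·688 + 3310·357 = 1.9694694 × 10^7.
n_{Dept III} = 505·3310·357 / (1.9694694 × 10^7) = 30.3.

30.3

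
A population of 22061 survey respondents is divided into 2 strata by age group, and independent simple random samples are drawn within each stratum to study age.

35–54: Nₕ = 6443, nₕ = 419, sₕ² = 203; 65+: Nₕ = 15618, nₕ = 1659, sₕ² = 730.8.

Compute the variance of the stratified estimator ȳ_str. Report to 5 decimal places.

Var(ȳ_str) = Σₕ Wₕ²(1 − fₕ)sₕ²/nₕ with Wₕ = Nₕ/N, N = 22061.
35–54: Wₕ = 0.29205385; term = 0.29205385²·(1 − 0.06503182)·203/419 = 0.038637118.
65+: Wₕ = 0.70794615; term = 0.70794615²·(1 − 0.10622359)·730.8/1659 = 0.19732472.
Sum = 0.23596184.

0.23596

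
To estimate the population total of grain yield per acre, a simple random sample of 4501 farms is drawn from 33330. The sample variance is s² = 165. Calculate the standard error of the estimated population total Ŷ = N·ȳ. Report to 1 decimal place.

Var(Ŷ) = N²·Var(ȳ) = N²·(1 − n/N)·s²/n.
f = 4501/33330 = 0.13504350; Var(ȳ) = 0.86495650·165/4501 = 0.031708025.
Var(Ŷ) = 33330² · 0.031708025 = 3.5224093 × 10^7.
SE(Ŷ) = √(3.5224093 × 10^7) = 5935.0.

5935.0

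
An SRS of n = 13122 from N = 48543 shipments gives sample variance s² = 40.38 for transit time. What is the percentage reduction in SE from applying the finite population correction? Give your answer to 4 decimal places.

14.5785

f = n/N = 13122/48543 = 0.27031704.
SE_no-fpc = √(s²/n) = 0.05547319; SE_fpc = √((1−f)s²/n) = 0.047386021.
Ratio = √(1−f) = 0.85421482. Reduction = 100·(1 − 0.85421482) = 14.5785%.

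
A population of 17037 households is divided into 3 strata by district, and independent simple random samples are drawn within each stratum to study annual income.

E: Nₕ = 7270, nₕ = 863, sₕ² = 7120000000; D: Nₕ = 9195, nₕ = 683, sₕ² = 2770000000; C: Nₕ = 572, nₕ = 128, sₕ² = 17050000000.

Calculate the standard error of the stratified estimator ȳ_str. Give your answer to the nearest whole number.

1592

Var(ȳ_str) = Σₕ Wₕ²(1 − fₕ)sₕ²/nₕ with Wₕ = Nₕ/N, N = 17037.
E: Wₕ = 0.42671832; term = 0.42671832²·(1 − 0.11870702)·7120000000/863 = 1.3239515 × 10^6.
D: Wₕ = 0.53970770; term = 0.53970770²·(1 − 0.07427950)·2770000000/683 = 1.0935941 × 10^6.
C: Wₕ = 0.03357399; term = 0.03357399²·(1 − 0.22377622)·17050000000/128 = 116548.63.
Sum = 2.5340942 × 10^6.
SE = √(2.5340942 × 10^6) = 1592.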